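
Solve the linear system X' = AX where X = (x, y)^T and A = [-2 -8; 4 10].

Coefficient matrix A = [[-2, -8], [4, 10]].
Characteristic polynomial det(A - λI) = λ^2 - 8λ + 12 = 0.
Eigenvalues λ = 2, 6.
For λ=2: (A-λI) row 1 is [-4, -8], so an eigenvector is (2, -1).
For λ=6: (A-λI) row 1 is [-8, -8], so an eigenvector is (1, -1).
General solution: c_1e^(2t)(2,-1) + c_2e^(6t)(1,-1).

x(t) = 2c_1e^(2t) + c_2e^(6t), y(t) = -c_1e^(2t) - c_2e^(6t)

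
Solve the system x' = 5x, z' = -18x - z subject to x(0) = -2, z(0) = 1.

x(t) = -2e^(5t), z(t) = 6e^(5t) - 5e^(-t)

Coefficient matrix A = [[5, 0], [-18, -1]].
Characteristic polynomial det(A - λI) = λ^2 - 4λ - 5 = 0.
Eigenvalues λ = -1, 5.
For λ=-1: (A-λI) row 1 is [6, 0], so an eigenvector is (0, 1).
For λ=5: (A-λI) row 2 is [-18, -6], so an eigenvector is (-1, 3).
General solution: c_1e^(-t)(0,1) + c_2e^(5t)(-1,3).
Applying x(0)=-2, z(0)=1 gives c_1=-5, c_2=2.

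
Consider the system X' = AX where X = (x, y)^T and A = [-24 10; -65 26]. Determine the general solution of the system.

Coefficient matrix A = [[-24, 10], [-65, 26]].
Characteristic polynomial det(A - λI) = λ^2 - 2λ + 26 = 0.
Eigenvalues λ = 1 ± 5i (complex conjugate pair).
For λ=1+5i: an eigenvector is (-1,-3) - i(-1,-2) = (-1 + i, -3 + 2i).
A real fundamental pair from Re and Im of e^((1+5i)t)v: X_1 = e^(t)(cos(5t)·(-1,-3) + sin(5t)·(-1,-2)), X_2 = e^(t)(sin(5t)·(-1,-3) - cos(5t)·(-1,-2)).
General solution: K_1X_1 + K_2X_2.

x(t) = -K_1e^(t)sin(5t) - K_1e^(t)cos(5t) - K_2e^(t)sin(5t) + K_2e^(t)cos(5t), y(t) = -2K_1e^(t)sin(5t) - 3K_1e^(t)cos(5t) - 3K_2e^(t)sin(5t) + 2K_2e^(t)cos(5t)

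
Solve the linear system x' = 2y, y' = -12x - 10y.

Coefficient matrix A = [[0, 2], [-12, -10]].
Characteristic polynomial det(A - λI) = λ^2 + 10λ + 24 = 0.
Eigenvalues λ = -4, -6.
For λ=-4: (A-λI) row 1 is [4, 2], so an eigenvector is (1, -2).
For λ=-6: (A-λI) row 1 is [6, 2], so an eigenvector is (-1, 3).
General solution: K_1e^(-4t)(1,-2) + K_2e^(-6t)(-1,3).

x(t) = K_1e^(-4t) - K_2e^(-6t), y(t) = -2K_1e^(-4t) + 3K_2e^(-6t)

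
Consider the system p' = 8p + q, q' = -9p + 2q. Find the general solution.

p(t) = -K_1e^(5t) - K_2te^(5t) - K_2e^(5t), q(t) = 3K_1e^(5t) + 3K_2te^(5t) + 2K_2e^(5t)

Coefficient matrix A = [[8, 1], [-9, 2]].
Characteristic polynomial det(A - λI) = λ^2 - 10λ + 25 = 0.
Single eigenvalue λ = 5 with algebraic multiplicity 2.
Eigenvector v = (-1,3); generalized eigenvector w with (A-λI)w=v is (-1,2).
General solution: e^(5t)[K_1·v + K_2·(t·v + w)].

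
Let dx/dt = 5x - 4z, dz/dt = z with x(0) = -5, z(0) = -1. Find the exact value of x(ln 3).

A = [[5,-4],[0,1]]; eigenvalues λ = 1, 5.
Eigenvectors: (-1,-1) for λ=1, (1,0) for λ=5.
From the initial condition, c_1 = 1, c_2 = -4.
x(ln 3) = (1)(3^1)(-1) + (-4)(3^5)(1) = -975.

-975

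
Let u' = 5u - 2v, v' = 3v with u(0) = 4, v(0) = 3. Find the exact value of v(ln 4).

A = [[5,-2],[0,3]]; eigenvalues λ = 3, 5.
Eigenvectors: (-1,-1) for λ=3, (1,0) for λ=5.
From the initial condition, c_1 = -3, c_2 = 1.
v(ln 4) = (-3)(4^3)(-1) + (1)(4^5)(0) = 192.

192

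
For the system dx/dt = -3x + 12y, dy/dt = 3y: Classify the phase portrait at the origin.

saddle

A = [[-3,12],[0,3]]; det(A-λI) = λ^2 - 9.
λ = 3, -3: opposite signs.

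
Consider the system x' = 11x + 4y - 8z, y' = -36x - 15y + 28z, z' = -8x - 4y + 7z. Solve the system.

x(t) = -2K_1e^(t) + K_2e^(3t), y(t) = K_1e^(t) - 2K_2e^(3t) + 2K_3e^(-t), z(t) = -2K_1e^(t) + K_3e^(-t)

Coefficient matrix A = [[11, 4, -8], [-36, -15, 28], [-8, -4, 7]].
det(A - λI) = 0 gives eigenvalues λ = 1, 3, -1.
For λ=1: eigenvector (-2,1,-2).
For λ=3: eigenvector (1,-2,0).
For λ=-1: eigenvector (0,2,1).
General solution: K_1e^(t)(-2,1,-2) + K_2e^(3t)(1,-2,0) + K_3e^(-t)(0,2,1).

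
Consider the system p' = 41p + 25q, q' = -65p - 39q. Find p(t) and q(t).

p(t) = 2K_1e^(t)sin(5t) - K_1e^(t)cos(5t) - K_2e^(t)sin(5t) - 2K_2e^(t)cos(5t), q(t) = -3K_1e^(t)sin(5t) + 2K_1e^(t)cos(5t) + 2K_2e^(t)sin(5t) + 3K_2e^(t)cos(5t)

Coefficient matrix A = [[41, 25], [-65, -39]].
Characteristic polynomial det(A - λI) = λ^2 - 2λ + 26 = 0.
Eigenvalues λ = 1 ± 5i (complex conjugate pair).
For λ=1+5i: an eigenvector is (-1,2) - i(2,-3) = (-1 - 2i, 2 + 3i).
A real fundamental pair from Re and Im of e^((1+5i)t)v: X_1 = e^(t)(cos(5t)·(-1,2) + sin(5t)·(2,-3)), X_2 = e^(t)(sin(5t)·(-1,2) - cos(5t)·(2,-3)).
General solution: K_1X_1 + K_2X_2.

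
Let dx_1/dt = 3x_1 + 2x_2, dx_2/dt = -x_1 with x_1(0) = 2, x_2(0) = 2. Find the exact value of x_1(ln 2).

20

A = [[3,2],[-1,0]]; eigenvalues λ = 1, 2.
Eigenvectors: (-1,1) for λ=1, (2,-1) for λ=2.
From the initial condition, c_1 = 6, c_2 = 4.
x_1(ln 2) = (6)(2^1)(-1) + (4)(2^2)(2) = 20.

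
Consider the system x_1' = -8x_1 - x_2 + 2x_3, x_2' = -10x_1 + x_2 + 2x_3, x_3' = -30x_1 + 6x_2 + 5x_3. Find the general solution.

x_1(t) = -c_1e^(2t) + c_2e^(-t) + c_3e^(-3t), x_2(t) = -2c_1e^(2t) + c_2e^(-t) + c_3e^(-3t), x_3(t) = -6c_1e^(2t) + 4c_2e^(-t) + 3c_3e^(-3t)

Coefficient matrix A = [[-8, -1, 2], [-10, 1, 2], [-30, 6, 5]].
det(A - λI) = 0 gives eigenvalues λ = 2, -1, -3.
For λ=2: eigenvector (-1,-2,-6).
For λ=-1: eigenvector (1,1,4).
For λ=-3: eigenvector (1,1,3).
General solution: c_1e^(2t)(-1,-2,-6) + c_2e^(-t)(1,1,4) + c_3e^(-3t)(1,1,3).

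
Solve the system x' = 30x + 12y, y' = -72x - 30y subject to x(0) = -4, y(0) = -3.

Coefficient matrix A = [[30, 12], [-72, -30]].
Characteristic polynomial det(A - λI) = λ^2 - 36 = 0.
Eigenvalues λ = 6, -6.
For λ=6: (A-λI) row 1 is [24, 12], so an eigenvector is (-1, 2).
For λ=-6: (A-λI) row 1 is [36, 12], so an eigenvector is (1, -3).
General solution: K_1e^(6t)(-1,2) + K_2e^(-6t)(1,-3).
Applying x(0)=-4, y(0)=-3 gives K_1=15, K_2=11.

x(t) = -15e^(6t) + 11e^(-6t), y(t) = 30e^(6t) - 33e^(-6t)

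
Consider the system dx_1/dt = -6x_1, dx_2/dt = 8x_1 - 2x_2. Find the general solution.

x_1(t) = -K_2e^(-6t), x_2(t) = -K_1e^(-2t) + 2K_2e^(-6t)

Coefficient matrix A = [[-6, 0], [8, -2]].
Characteristic polynomial det(A - λI) = λ^2 + 8λ + 12 = 0.
Eigenvalues λ = -2, -6.
For λ=-2: (A-λI) row 1 is [-4, 0], so an eigenvector is (0, -1).
For λ=-6: (A-λI) row 2 is [8, 4], so an eigenvector is (-1, 2).
General solution: K_1e^(-2t)(0,-1) + K_2e^(-6t)(-1,2).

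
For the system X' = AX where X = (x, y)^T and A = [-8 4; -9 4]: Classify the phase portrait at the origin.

stable improper node

A = [[-8,4],[-9,4]]; det(A-λI) = λ^2 + 4λ + 4.
repeated λ = -2 with a single eigenvector.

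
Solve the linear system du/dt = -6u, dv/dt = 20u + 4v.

u(t) = c_1e^(-6t), v(t) = -2c_1e^(-6t) - c_2e^(4t)

Coefficient matrix A = [[-6, 0], [20, 4]].
Characteristic polynomial det(A - λI) = λ^2 + 2λ - 24 = 0.
Eigenvalues λ = -6, 4.
For λ=-6: (A-λI) row 2 is [20, 10], so an eigenvector is (1, -2).
For λ=4: (A-λI) row 1 is [-10, 0], so an eigenvector is (0, -1).
General solution: c_1e^(-6t)(1,-2) + c_2e^(4t)(0,-1).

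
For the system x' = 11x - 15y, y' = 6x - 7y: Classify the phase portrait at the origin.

A = [[11,-15],[6,-7]]; det(A-λI) = λ^2 - 4λ + 13.
λ = 2 ± 3i: positive real part.

unstable spiral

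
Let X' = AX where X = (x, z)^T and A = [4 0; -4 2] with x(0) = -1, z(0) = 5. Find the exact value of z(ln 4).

A = [[4,0],[-4,2]]; eigenvalues λ = 4, 2.
Eigenvectors: (-1,2) for λ=4, (0,1) for λ=2.
From the initial condition, c_1 = 1, c_2 = 3.
z(ln 4) = (1)(4^4)(2) + (3)(4^2)(1) = 560.

560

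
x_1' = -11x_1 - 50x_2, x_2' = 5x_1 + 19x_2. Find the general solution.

x_1(t) = -3K_1e^(4t)sin(5t) + K_1e^(4t)cos(5t) + K_2e^(4t)sin(5t) + 3K_2e^(4t)cos(5t), x_2(t) = K_1e^(4t)sin(5t) - K_2e^(4t)cos(5t)

Coefficient matrix A = [[-11, -50], [5, 19]].
Characteristic polynomial det(A - λI) = λ^2 - 8λ + 41 = 0.
Eigenvalues λ = 4 ± 5i (complex conjugate pair).
For λ=4+5i: an eigenvector is (1,0) - i(-3,1) = (1 + 3i, 0 - i).
A real fundamental pair from Re and Im of e^((4+5i)t)v: X_1 = e^(4t)(cos(5t)·(1,0) + sin(5t)·(-3,1)), X_2 = e^(4t)(sin(5t)·(1,0) - cos(5t)·(-3,1)).
General solution: K_1X_1 + K_2X_2.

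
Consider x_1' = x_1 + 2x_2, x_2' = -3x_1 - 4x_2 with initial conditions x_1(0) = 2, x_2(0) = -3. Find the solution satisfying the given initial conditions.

Coefficient matrix A = [[1, 2], [-3, -4]].
Characteristic polynomial det(A - λI) = λ^2 + 3λ + 2 = 0.
Eigenvalues λ = -2, -1.
For λ=-2: (A-λI) row 1 is [3, 2], so an eigenvector is (-2, 3).
For λ=-1: (A-λI) row 1 is [2, 2], so an eigenvector is (1, -1).
General solution: K_1e^(-2t)(-2,3) + K_2e^(-t)(1,-1).
Applying x_1(0)=2, x_2(0)=-3 gives K_1=-1, K_2=0.

x_1(t) = 2e^(-2t), x_2(t) = -3e^(-2t)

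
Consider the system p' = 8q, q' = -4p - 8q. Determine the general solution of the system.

p(t) = -C_1e^(-4t)sin(4t) - C_1e^(-4t)cos(4t) - C_2e^(-4t)sin(4t) + C_2e^(-4t)cos(4t), q(t) = C_1e^(-4t)sin(4t) - C_2e^(-4t)cos(4t)

Coefficient matrix A = [[0, 8], [-4, -8]].
Characteristic polynomial det(A - λI) = λ^2 + 8λ + 32 = 0.
Eigenvalues λ = -4 ± 4i (complex conjugate pair).
For λ=-4+4i: an eigenvector is (-1,0) - i(-1,1) = (-1 + i, 0 - i).
A real fundamental pair from Re and Im of e^((-4+4i)t)v: X_1 = e^(-4t)(cos(4t)·(-1,0) + sin(4t)·(-1,1)), X_2 = e^(-4t)(sin(4t)·(-1,0) - cos(4t)·(-1,1)).
General solution: C_1X_1 + C_2X_2.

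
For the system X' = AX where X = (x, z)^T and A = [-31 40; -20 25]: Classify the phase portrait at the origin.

stable spiral

A = [[-31,40],[-20,25]]; det(A-λI) = λ^2 + 6λ + 25.
λ = -3 ± 4i: negative real part.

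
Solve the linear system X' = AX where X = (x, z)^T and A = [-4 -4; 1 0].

x(t) = -2C_1e^(-2t) - 2C_2te^(-2t) + C_2e^(-2t), z(t) = C_1e^(-2t) + C_2te^(-2t)

Coefficient matrix A = [[-4, -4], [1, 0]].
Characteristic polynomial det(A - λI) = λ^2 + 4λ + 4 = 0.
Single eigenvalue λ = -2 with algebraic multiplicity 2.
Eigenvector v = (-2,1); generalized eigenvector w with (A-λI)w=v is (1,0).
General solution: e^(-2t)[C_1·v + C_2·(t·v + w)].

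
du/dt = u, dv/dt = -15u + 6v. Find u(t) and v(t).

Coefficient matrix A = [[1, 0], [-15, 6]].
Characteristic polynomial det(A - λI) = λ^2 - 7λ + 6 = 0.
Eigenvalues λ = 6, 1.
For λ=6: (A-λI) row 1 is [-5, 0], so an eigenvector is (0, -1).
For λ=1: (A-λI) row 2 is [-15, 5], so an eigenvector is (1, 3).
General solution: K_1e^(6t)(0,-1) + K_2e^(t)(1,3).

u(t) = K_2e^(t), v(t) = -K_1e^(6t) + 3K_2e^(t)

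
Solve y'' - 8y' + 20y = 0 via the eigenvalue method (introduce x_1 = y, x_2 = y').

Let x_1 = y, x_2 = y'. Then x_1' = x_2 and x_2' = -20x_1 + 8x_2.
A = [[0,1],[-20,8]]; det(A-λI) = λ^2 - 8λ + 20.
Eigenvalues λ = 4 ± 2i.

y(t) = C_1e^(4t)cos(2t) + C_2e^(4t)sin(2t)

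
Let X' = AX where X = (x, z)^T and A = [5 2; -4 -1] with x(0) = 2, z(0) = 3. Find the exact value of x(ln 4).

A = [[5,2],[-4,-1]]; eigenvalues λ = 1, 3.
Eigenvectors: (-1,2) for λ=1, (-1,1) for λ=3.
From the initial condition, c_1 = 5, c_2 = -7.
x(ln 4) = (5)(4^1)(-1) + (-7)(4^3)(-1) = 428.

428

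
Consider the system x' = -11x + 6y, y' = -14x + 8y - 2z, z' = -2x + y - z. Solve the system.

x(t) = 3K_1e^(-3t) - K_2e^(t) + 2K_3e^(-2t), y(t) = 4K_1e^(-3t) - 2K_2e^(t) + 3K_3e^(-2t), z(t) = K_1e^(-3t) + K_3e^(-2t)

Coefficient matrix A = [[-11, 6, 0], [-14, 8, -2], [-2, 1, -1]].
det(A - λI) = 0 gives eigenvalues λ = -3, 1, -2.
For λ=-3: eigenvector (3,4,1).
For λ=1: eigenvector (-1,-2,0).
For λ=-2: eigenvector (2,3,1).
General solution: K_1e^(-3t)(3,4,1) + K_2e^(t)(-1,-2,0) + K_3e^(-2t)(2,3,1).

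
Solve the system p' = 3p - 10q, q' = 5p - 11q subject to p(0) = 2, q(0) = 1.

Coefficient matrix A = [[3, -10], [5, -11]].
Characteristic polynomial det(A - λI) = λ^2 + 8λ + 17 = 0.
Eigenvalues λ = -4 ± i (complex conjugate pair).
For λ=-4+i: an eigenvector is (-1,-1) - i(3,2) = (-1 - 3i, -1 - 2i).
A real fundamental pair from Re and Im of e^((-4+i)t)v: X_1 = e^(-4t)(cos(t)·(-1,-1) + sin(t)·(3,2)), X_2 = e^(-4t)(sin(t)·(-1,-1) - cos(t)·(3,2)).
General solution: c_1X_1 + c_2X_2.
Applying p(0)=2, q(0)=1 gives c_1=1, c_2=-1.

p(t) = 4e^(-4t)sin(t) + 2e^(-4t)cos(t), q(t) = 3e^(-4t)sin(t) + e^(-4t)cos(t)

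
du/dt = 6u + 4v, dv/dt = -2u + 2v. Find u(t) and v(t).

u(t) = -K_1e^(4t)sin(2t) - K_1e^(4t)cos(2t) - K_2e^(4t)sin(2t) + K_2e^(4t)cos(2t), v(t) = K_1e^(4t)sin(2t) - K_2e^(4t)cos(2t)

Coefficient matrix A = [[6, 4], [-2, 2]].
Characteristic polynomial det(A - λI) = λ^2 - 8λ + 20 = 0.
Eigenvalues λ = 4 ± 2i (complex conjugate pair).
For λ=4+2i: an eigenvector is (-1,0) - i(-1,1) = (-1 + i, 0 - i).
A real fundamental pair from Re and Im of e^((4+2i)t)v: X_1 = e^(4t)(cos(2t)·(-1,0) + sin(2t)·(-1,1)), X_2 = e^(4t)(sin(2t)·(-1,0) - cos(2t)·(-1,1)).
General solution: K_1X_1 + K_2X_2.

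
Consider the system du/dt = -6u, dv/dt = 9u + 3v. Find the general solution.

u(t) = -C_1e^(-6t), v(t) = C_1e^(-6t) + C_2e^(3t)

Coefficient matrix A = [[-6, 0], [9, 3]].
Characteristic polynomial det(A - λI) = λ^2 + 3λ - 18 = 0.
Eigenvalues λ = -6, 3.
For λ=-6: (A-λI) row 2 is [9, 9], so an eigenvector is (-1, 1).
For λ=3: (A-λI) row 1 is [-9, 0], so an eigenvector is (0, 1).
General solution: C_1e^(-6t)(-1,1) + C_2e^(3t)(0,1).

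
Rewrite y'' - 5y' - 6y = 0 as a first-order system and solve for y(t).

y(t) = C_1e^(-t) + C_2e^(6t)

Let x_1 = y, x_2 = y'. Then x_1' = x_2 and x_2' = 6x_1 + 5x_2.
A = [[0,1],[6,5]]; det(A-λI) = λ^2 - 5λ - 6.
Eigenvalues λ = -1, 6 with eigenvectors (1,-1), (1,6).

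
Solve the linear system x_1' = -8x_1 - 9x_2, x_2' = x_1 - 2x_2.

x_1(t) = -3c_1e^(-5t) - 3c_2te^(-5t) + c_2e^(-5t), x_2(t) = c_1e^(-5t) + c_2te^(-5t)

Coefficient matrix A = [[-8, -9], [1, -2]].
Characteristic polynomial det(A - λI) = λ^2 + 10λ + 25 = 0.
Single eigenvalue λ = -5 with algebraic multiplicity 2.
Eigenvector v = (-3,1); generalized eigenvector w with (A-λI)w=v is (1,0).
General solution: e^(-5t)[c_1·v + c_2·(t·v + w)].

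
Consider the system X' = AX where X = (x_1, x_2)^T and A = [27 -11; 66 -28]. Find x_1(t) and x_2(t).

Coefficient matrix A = [[27, -11], [66, -28]].
Characteristic polynomial det(A - λI) = λ^2 + λ - 30 = 0.
Eigenvalues λ = -6, 5.
For λ=-6: (A-λI) row 1 is [33, -11], so an eigenvector is (1, 3).
For λ=5: (A-λI) row 1 is [22, -11], so an eigenvector is (-1, -2).
General solution: C_1e^(-6t)(1,3) + C_2e^(5t)(-1,-2).

x_1(t) = C_1e^(-6t) - C_2e^(5t), x_2(t) = 3C_1e^(-6t) - 2C_2e^(5t)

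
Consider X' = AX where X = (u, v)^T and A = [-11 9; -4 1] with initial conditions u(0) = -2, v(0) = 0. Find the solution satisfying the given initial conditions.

Coefficient matrix A = [[-11, 9], [-4, 1]].
Characteristic polynomial det(A - λI) = λ^2 + 10λ + 25 = 0.
Single eigenvalue λ = -5 with algebraic multiplicity 2.
Eigenvector v = (3,2); generalized eigenvector w with (A-λI)w=v is (-2,-1).
General solution: e^(-5t)[C_1·v + C_2·(t·v + w)].
Applying u(0)=-2, v(0)=0 gives C_1=2, C_2=4.

u(t) = 12te^(-5t) - 2e^(-5t), v(t) = 8te^(-5t)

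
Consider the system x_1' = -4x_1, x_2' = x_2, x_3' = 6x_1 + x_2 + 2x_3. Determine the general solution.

Coefficient matrix A = [[-4, 0, 0], [0, 1, 0], [6, 1, 2]].
det(A - λI) = 0 gives eigenvalues λ = 1, 2, -4.
For λ=1: eigenvector (0,1,-1).
For λ=2: eigenvector (0,0,1).
For λ=-4: eigenvector (-1,0,1).
General solution: K_1e^(t)(0,1,-1) + K_2e^(2t)(0,0,1) + K_3e^(-4t)(-1,0,1).

x_1(t) = -K_3e^(-4t), x_2(t) = K_1e^(t), x_3(t) = -K_1e^(t) + K_2e^(2t) + K_3e^(-4t)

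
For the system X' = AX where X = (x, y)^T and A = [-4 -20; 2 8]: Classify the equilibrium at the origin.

A = [[-4,-20],[2,8]]; det(A-λI) = λ^2 - 4λ + 8.
λ = 2 ± 2i: positive real part.

unstable spiral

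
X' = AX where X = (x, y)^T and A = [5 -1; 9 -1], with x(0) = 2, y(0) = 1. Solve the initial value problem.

x(t) = 5te^(2t) + 2e^(2t), y(t) = 15te^(2t) + e^(2t)

Coefficient matrix A = [[5, -1], [9, -1]].
Characteristic polynomial det(A - λI) = λ^2 - 4λ + 4 = 0.
Single eigenvalue λ = 2 with algebraic multiplicity 2.
Eigenvector v = (1,3); generalized eigenvector w with (A-λI)w=v is (0,-1).
General solution: e^(2t)[c_1·v + c_2·(t·v + w)].
Applying x(0)=2, y(0)=1 gives c_1=2, c_2=5.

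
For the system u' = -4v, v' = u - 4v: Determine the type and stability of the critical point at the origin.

A = [[0,-4],[1,-4]]; det(A-λI) = λ^2 + 4λ + 4.
repeated λ = -2 with a single eigenvector.

stable improper node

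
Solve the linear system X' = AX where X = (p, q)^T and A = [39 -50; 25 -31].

Coefficient matrix A = [[39, -50], [25, -31]].
Characteristic polynomial det(A - λI) = λ^2 - 8λ + 41 = 0.
Eigenvalues λ = 4 ± 5i (complex conjugate pair).
For λ=4+5i: an eigenvector is (3,2) - i(1,1) = (3 - i, 2 - i).
A real fundamental pair from Re and Im of e^((4+5i)t)v: X_1 = e^(4t)(cos(5t)·(3,2) + sin(5t)·(1,1)), X_2 = e^(4t)(sin(5t)·(3,2) - cos(5t)·(1,1)).
General solution: K_1X_1 + K_2X_2.

p(t) = K_1e^(4t)sin(5t) + 3K_1e^(4t)cos(5t) + 3K_2e^(4t)sin(5t) - K_2e^(4t)cos(5t), q(t) = K_1e^(4t)sin(5t) + 2K_1e^(4t)cos(5t) + 2K_2e^(4t)sin(5t) - K_2e^(4t)cos(5t)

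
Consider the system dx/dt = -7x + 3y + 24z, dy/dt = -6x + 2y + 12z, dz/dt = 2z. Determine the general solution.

x(t) = K_1e^(-4t) - K_2e^(-t) + 2K_3e^(2t), y(t) = K_1e^(-4t) - 2K_2e^(-t) - 2K_3e^(2t), z(t) = K_3e^(2t)

Coefficient matrix A = [[-7, 3, 24], [-6, 2, 12], [0, 0, 2]].
det(A - λI) = 0 gives eigenvalues λ = -4, -1, 2.
For λ=-4: eigenvector (1,1,0).
For λ=-1: eigenvector (-1,-2,0).
For λ=2: eigenvector (2,-2,1).
General solution: K_1e^(-4t)(1,1,0) + K_2e^(-t)(-1,-2,0) + K_3e^(2t)(2,-2,1).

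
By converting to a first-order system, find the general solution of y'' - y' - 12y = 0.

Let x_1 = y, x_2 = y'. Then x_1' = x_2 and x_2' = 12x_1 + x_2.
A = [[0,1],[12,1]]; det(A-λI) = λ^2 - λ - 12.
Eigenvalues λ = -3, 4 with eigenvectors (1,-3), (1,4).

y(t) = c_1e^(-3t) + c_2e^(4t)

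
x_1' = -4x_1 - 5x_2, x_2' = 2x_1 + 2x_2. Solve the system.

x_1(t) = K_1e^(-t)sin(t) - 2K_1e^(-t)cos(t) - 2K_2e^(-t)sin(t) - K_2e^(-t)cos(t), x_2(t) = -K_1e^(-t)sin(t) + K_1e^(-t)cos(t) + K_2e^(-t)sin(t) + K_2e^(-t)cos(t)

Coefficient matrix A = [[-4, -5], [2, 2]].
Characteristic polynomial det(A - λI) = λ^2 + 2λ + 2 = 0.
Eigenvalues λ = -1 ± i (complex conjugate pair).
For λ=-1+i: an eigenvector is (-2,1) - i(1,-1) = (-2 - i, 1 + i).
A real fundamental pair from Re and Im of e^((-1+i)t)v: X_1 = e^(-t)(cos(t)·(-2,1) + sin(t)·(1,-1)), X_2 = e^(-t)(sin(t)·(-2,1) - cos(t)·(1,-1)).
General solution: K_1X_1 + K_2X_2.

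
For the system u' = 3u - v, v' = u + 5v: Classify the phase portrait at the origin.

unstable improper node

A = [[3,-1],[1,5]]; det(A-λI) = λ^2 - 8λ + 16.
repeated λ = 4 with a single eigenvector.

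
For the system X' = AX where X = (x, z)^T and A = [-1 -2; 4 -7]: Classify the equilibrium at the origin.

A = [[-1,-2],[4,-7]]; det(A-λI) = λ^2 + 8λ + 15.
λ = -5, -3: both negative.

stable node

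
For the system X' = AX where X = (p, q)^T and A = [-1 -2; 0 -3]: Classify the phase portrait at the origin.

stable node

A = [[-1,-2],[0,-3]]; det(A-λI) = λ^2 + 4λ + 3.
λ = -1, -3: both negative.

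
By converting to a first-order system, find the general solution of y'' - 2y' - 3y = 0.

Let x_1 = y, x_2 = y'. Then x_1' = x_2 and x_2' = 3x_1 + 2x_2.
A = [[0,1],[3,2]]; det(A-λI) = λ^2 - 2λ - 3.
Eigenvalues λ = 3, -1 with eigenvectors (1,3), (1,-1).

y(t) = c_1e^(3t) + c_2e^(-t)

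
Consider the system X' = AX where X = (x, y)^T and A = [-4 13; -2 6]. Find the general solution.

Coefficient matrix A = [[-4, 13], [-2, 6]].
Characteristic polynomial det(A - λI) = λ^2 - 2λ + 2 = 0.
Eigenvalues λ = 1 ± i (complex conjugate pair).
For λ=1+i: an eigenvector is (-3,-1) - i(2,1) = (-3 - 2i, -1 - i).
A real fundamental pair from Re and Im of e^((1+i)t)v: X_1 = e^(t)(cos(t)·(-3,-1) + sin(t)·(2,1)), X_2 = e^(t)(sin(t)·(-3,-1) - cos(t)·(2,1)).
General solution: C_1X_1 + C_2X_2.

x(t) = 2C_1e^(t)sin(t) - 3C_1e^(t)cos(t) - 3C_2e^(t)sin(t) - 2C_2e^(t)cos(t), y(t) = C_1e^(t)sin(t) - C_1e^(t)cos(t) - C_2e^(t)sin(t) - C_2e^(t)cos(t)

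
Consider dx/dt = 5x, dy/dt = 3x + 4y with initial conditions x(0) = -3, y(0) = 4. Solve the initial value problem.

x(t) = -3e^(5t), y(t) = -9e^(5t) + 13e^(4t)

Coefficient matrix A = [[5, 0], [3, 4]].
Characteristic polynomial det(A - λI) = λ^2 - 9λ + 20 = 0.
Eigenvalues λ = 4, 5.
For λ=4: (A-λI) row 1 is [1, 0], so an eigenvector is (0, 1).
For λ=5: (A-λI) row 2 is [3, -1], so an eigenvector is (1, 3).
General solution: C_1e^(4t)(0,1) + C_2e^(5t)(1,3).
Applying x(0)=-3, y(0)=4 gives C_1=13, C_2=-3.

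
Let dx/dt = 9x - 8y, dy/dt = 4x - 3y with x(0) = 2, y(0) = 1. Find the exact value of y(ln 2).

A = [[9,-8],[4,-3]]; eigenvalues λ = 5, 1.
Eigenvectors: (-2,-1) for λ=5, (1,1) for λ=1.
From the initial condition, c_1 = -1, c_2 = 0.
y(ln 2) = (-1)(2^5)(-1) + (0)(2^1)(1) = 32.

32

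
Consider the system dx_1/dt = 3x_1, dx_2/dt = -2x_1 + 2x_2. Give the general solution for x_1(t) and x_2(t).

x_1(t) = -c_1e^(3t), x_2(t) = 2c_1e^(3t) + c_2e^(2t)

Coefficient matrix A = [[3, 0], [-2, 2]].
Characteristic polynomial det(A - λI) = λ^2 - 5λ + 6 = 0.
Eigenvalues λ = 3, 2.
For λ=3: (A-λI) row 2 is [-2, -1], so an eigenvector is (-1, 2).
For λ=2: (A-λI) row 1 is [1, 0], so an eigenvector is (0, 1).
General solution: c_1e^(3t)(-1,2) + c_2e^(2t)(0,1).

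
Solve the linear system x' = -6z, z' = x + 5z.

Coefficient matrix A = [[0, -6], [1, 5]].
Characteristic polynomial det(A - λI) = λ^2 - 5λ + 6 = 0.
Eigenvalues λ = 3, 2.
For λ=3: (A-λI) row 1 is [-3, -6], so an eigenvector is (-2, 1).
For λ=2: (A-λI) row 1 is [-2, -6], so an eigenvector is (-3, 1).
General solution: C_1e^(3t)(-2,1) + C_2e^(2t)(-3,1).

x(t) = -2C_1e^(3t) - 3C_2e^(2t), z(t) = C_1e^(3t) + C_2e^(2t)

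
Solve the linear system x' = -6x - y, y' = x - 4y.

x(t) = c_1e^(-5t) + c_2te^(-5t) - c_2e^(-5t), y(t) = -c_1e^(-5t) - c_2te^(-5t)

Coefficient matrix A = [[-6, -1], [1, -4]].
Characteristic polynomial det(A - λI) = λ^2 + 10λ + 25 = 0.
Single eigenvalue λ = -5 with algebraic multiplicity 2.
Eigenvector v = (1,-1); generalized eigenvector w with (A-λI)w=v is (-1,0).
General solution: e^(-5t)[c_1·v + c_2·(t·v + w)].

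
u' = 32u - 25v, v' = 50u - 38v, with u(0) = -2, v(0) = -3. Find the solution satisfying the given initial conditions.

Coefficient matrix A = [[32, -25], [50, -38]].
Characteristic polynomial det(A - λI) = λ^2 + 6λ + 34 = 0.
Eigenvalues λ = -3 ± 5i (complex conjugate pair).
For λ=-3+5i: an eigenvector is (2,3) - i(-1,-1) = (2 + i, 3 + i).
A real fundamental pair from Re and Im of e^((-3+5i)t)v: X_1 = e^(-3t)(cos(5t)·(2,3) + sin(5t)·(-1,-1)), X_2 = e^(-3t)(sin(5t)·(2,3) - cos(5t)·(-1,-1)).
General solution: c_1X_1 + c_2X_2.
Applying u(0)=-2, v(0)=-3 gives c_1=-1, c_2=0.

u(t) = e^(-3t)sin(5t) - 2e^(-3t)cos(5t), v(t) = e^(-3t)sin(5t) - 3e^(-3t)cos(5t)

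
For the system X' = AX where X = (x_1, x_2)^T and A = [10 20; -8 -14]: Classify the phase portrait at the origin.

A = [[10,20],[-8,-14]]; det(A-λI) = λ^2 + 4λ + 20.
λ = -2 ± 4i: negative real part.

stable spiral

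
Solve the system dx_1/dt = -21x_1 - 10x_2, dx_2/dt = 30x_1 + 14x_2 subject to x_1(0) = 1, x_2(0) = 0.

x_1(t) = -3e^(-t) + 4e^(-6t), x_2(t) = 6e^(-t) - 6e^(-6t)

Coefficient matrix A = [[-21, -10], [30, 14]].
Characteristic polynomial det(A - λI) = λ^2 + 7λ + 6 = 0.
Eigenvalues λ = -6, -1.
For λ=-6: (A-λI) row 1 is [-15, -10], so an eigenvector is (-2, 3).
For λ=-1: (A-λI) row 1 is [-20, -10], so an eigenvector is (-1, 2).
General solution: K_1e^(-6t)(-2,3) + K_2e^(-t)(-1,2).
Applying x_1(0)=1, x_2(0)=0 gives K_1=-2, K_2=3.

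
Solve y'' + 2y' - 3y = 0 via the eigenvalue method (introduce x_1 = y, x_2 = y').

Let x_1 = y, x_2 = y'. Then x_1' = x_2 and x_2' = 3x_1 - 2x_2.
A = [[0,1],[3,-2]]; det(A-λI) = λ^2 + 2λ - 3.
Eigenvalues λ = -3, 1 with eigenvectors (1,-3), (1,1).

y(t) = c_1e^(-3t) + c_2e^(t)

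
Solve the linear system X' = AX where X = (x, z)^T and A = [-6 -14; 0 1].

x(t) = -C_1e^(-6t) + 2C_2e^(t), z(t) = -C_2e^(t)

Coefficient matrix A = [[-6, -14], [0, 1]].
Characteristic polynomial det(A - λI) = λ^2 + 5λ - 6 = 0.
Eigenvalues λ = -6, 1.
For λ=-6: (A-λI) row 1 is [0, -14], so an eigenvector is (-1, 0).
For λ=1: (A-λI) row 1 is [-7, -14], so an eigenvector is (2, -1).
General solution: C_1e^(-6t)(-1,0) + C_2e^(t)(2,-1).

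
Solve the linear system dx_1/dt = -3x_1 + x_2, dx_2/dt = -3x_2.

x_1(t) = C_1e^(-3t) + C_2te^(-3t) + 2C_2e^(-3t), x_2(t) = C_2e^(-3t)

Coefficient matrix A = [[-3, 1], [0, -3]].
Characteristic polynomial det(A - λI) = λ^2 + 6λ + 9 = 0.
Single eigenvalue λ = -3 with algebraic multiplicity 2.
Eigenvector v = (1,0); generalized eigenvector w with (A-λI)w=v is (2,1).
General solution: e^(-3t)[C_1·v + C_2·(t·v + w)].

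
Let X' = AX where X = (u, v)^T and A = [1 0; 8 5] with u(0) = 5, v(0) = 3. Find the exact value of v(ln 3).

3129

A = [[1,0],[8,5]]; eigenvalues λ = 1, 5.
Eigenvectors: (1,-2) for λ=1, (0,-1) for λ=5.
From the initial condition, c_1 = 5, c_2 = -13.
v(ln 3) = (5)(3^1)(-2) + (-13)(3^5)(-1) = 3129.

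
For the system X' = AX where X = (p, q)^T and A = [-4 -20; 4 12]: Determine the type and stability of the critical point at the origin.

unstable spiral

A = [[-4,-20],[4,12]]; det(A-λI) = λ^2 - 8λ + 32.
λ = 4 ± 4i: positive real part.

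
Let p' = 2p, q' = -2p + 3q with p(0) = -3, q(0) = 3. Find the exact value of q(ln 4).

A = [[2,0],[-2,3]]; eigenvalues λ = 3, 2.
Eigenvectors: (0,1) for λ=3, (1,2) for λ=2.
From the initial condition, c_1 = 9, c_2 = -3.
q(ln 4) = (9)(4^3)(1) + (-3)(4^2)(2) = 480.

480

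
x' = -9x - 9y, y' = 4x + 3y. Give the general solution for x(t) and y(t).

x(t) = 3C_1e^(-3t) + 3C_2te^(-3t) + C_2e^(-3t), y(t) = -2C_1e^(-3t) - 2C_2te^(-3t) - C_2e^(-3t)

Coefficient matrix A = [[-9, -9], [4, 3]].
Characteristic polynomial det(A - λI) = λ^2 + 6λ + 9 = 0.
Single eigenvalue λ = -3 with algebraic multiplicity 2.
Eigenvector v = (3,-2); generalized eigenvector w with (A-λI)w=v is (1,-1).
General solution: e^(-3t)[C_1·v + C_2·(t·v + w)].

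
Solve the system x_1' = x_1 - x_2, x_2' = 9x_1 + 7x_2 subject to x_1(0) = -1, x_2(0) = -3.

x_1(t) = 6te^(4t) - e^(4t), x_2(t) = -18te^(4t) - 3e^(4t)

Coefficient matrix A = [[1, -1], [9, 7]].
Characteristic polynomial det(A - λI) = λ^2 - 8λ + 16 = 0.
Single eigenvalue λ = 4 with algebraic multiplicity 2.
Eigenvector v = (1,-3); generalized eigenvector w with (A-λI)w=v is (0,-1).
General solution: e^(4t)[C_1·v + C_2·(t·v + w)].
Applying x_1(0)=-1, x_2(0)=-3 gives C_1=-1, C_2=6.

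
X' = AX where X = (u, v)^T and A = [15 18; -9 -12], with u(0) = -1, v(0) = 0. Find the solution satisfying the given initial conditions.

u(t) = -2e^(6t) + e^(-3t), v(t) = e^(6t) - e^(-3t)

Coefficient matrix A = [[15, 18], [-9, -12]].
Characteristic polynomial det(A - λI) = λ^2 - 3λ - 18 = 0.
Eigenvalues λ = -3, 6.
For λ=-3: (A-λI) row 1 is [18, 18], so an eigenvector is (-1, 1).
For λ=6: (A-λI) row 1 is [9, 18], so an eigenvector is (2, -1).
General solution: K_1e^(-3t)(-1,1) + K_2e^(6t)(2,-1).
Applying u(0)=-1, v(0)=0 gives K_1=-1, K_2=-1.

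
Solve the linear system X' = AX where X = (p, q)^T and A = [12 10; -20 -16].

Coefficient matrix A = [[12, 10], [-20, -16]].
Characteristic polynomial det(A - λI) = λ^2 + 4λ + 8 = 0.
Eigenvalues λ = -2 ± 2i (complex conjugate pair).
For λ=-2+2i: an eigenvector is (2,-3) - i(-1,1) = (2 + i, -3 - i).
A real fundamental pair from Re and Im of e^((-2+2i)t)v: X_1 = e^(-2t)(cos(2t)·(2,-3) + sin(2t)·(-1,1)), X_2 = e^(-2t)(sin(2t)·(2,-3) - cos(2t)·(-1,1)).
General solution: K_1X_1 + K_2X_2.

p(t) = -K_1e^(-2t)sin(2t) + 2K_1e^(-2t)cos(2t) + 2K_2e^(-2t)sin(2t) + K_2e^(-2t)cos(2t), q(t) = K_1e^(-2t)sin(2t) - 3K_1e^(-2t)cos(2t) - 3K_2e^(-2t)sin(2t) - K_2e^(-2t)cos(2t)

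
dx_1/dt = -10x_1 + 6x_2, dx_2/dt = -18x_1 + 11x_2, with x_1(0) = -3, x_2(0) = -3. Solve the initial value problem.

Coefficient matrix A = [[-10, 6], [-18, 11]].
Characteristic polynomial det(A - λI) = λ^2 - λ - 2 = 0.
Eigenvalues λ = 2, -1.
For λ=2: (A-λI) row 1 is [-12, 6], so an eigenvector is (-1, -2).
For λ=-1: (A-λI) row 1 is [-9, 6], so an eigenvector is (-2, -3).
General solution: c_1e^(2t)(-1,-2) + c_2e^(-t)(-2,-3).
Applying x_1(0)=-3, x_2(0)=-3 gives c_1=-3, c_2=3.

x_1(t) = 3e^(2t) - 6e^(-t), x_2(t) = 6e^(2t) - 9e^(-t)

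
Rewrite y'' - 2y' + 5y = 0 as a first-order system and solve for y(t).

Let x_1 = y, x_2 = y'. Then x_1' = x_2 and x_2' = -5x_1 + 2x_2.
A = [[0,1],[-5,2]]; det(A-λI) = λ^2 - 2λ + 5.
Eigenvalues λ = 1 ± 2i.

y(t) = C_1e^(t)cos(2t) + C_2e^(t)sin(2t)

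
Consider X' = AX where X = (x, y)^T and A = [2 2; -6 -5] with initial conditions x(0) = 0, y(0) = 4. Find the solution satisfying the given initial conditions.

x(t) = 8e^(-t) - 8e^(-2t), y(t) = -12e^(-t) + 16e^(-2t)

Coefficient matrix A = [[2, 2], [-6, -5]].
Characteristic polynomial det(A - λI) = λ^2 + 3λ + 2 = 0.
Eigenvalues λ = -2, -1.
For λ=-2: (A-λI) row 1 is [4, 2], so an eigenvector is (-1, 2).
For λ=-1: (A-λI) row 1 is [3, 2], so an eigenvector is (2, -3).
General solution: c_1e^(-2t)(-1,2) + c_2e^(-t)(2,-3).
Applying x(0)=0, y(0)=4 gives c_1=8, c_2=4.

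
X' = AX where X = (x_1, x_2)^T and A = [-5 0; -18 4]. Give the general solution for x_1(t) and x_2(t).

x_1(t) = C_1e^(-5t), x_2(t) = 2C_1e^(-5t) - C_2e^(4t)

Coefficient matrix A = [[-5, 0], [-18, 4]].
Characteristic polynomial det(A - λI) = λ^2 + λ - 20 = 0.
Eigenvalues λ = -5, 4.
For λ=-5: (A-λI) row 2 is [-18, 9], so an eigenvector is (1, 2).
For λ=4: (A-λI) row 1 is [-9, 0], so an eigenvector is (0, -1).
General solution: C_1e^(-5t)(1,2) + C_2e^(4t)(0,-1).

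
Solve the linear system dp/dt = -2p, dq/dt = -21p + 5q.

p(t) = c_1e^(-2t), q(t) = 3c_1e^(-2t) + c_2e^(5t)

Coefficient matrix A = [[-2, 0], [-21, 5]].
Characteristic polynomial det(A - λI) = λ^2 - 3λ - 10 = 0.
Eigenvalues λ = -2, 5.
For λ=-2: (A-λI) row 2 is [-21, 7], so an eigenvector is (1, 3).
For λ=5: (A-λI) row 1 is [-7, 0], so an eigenvector is (0, 1).
General solution: c_1e^(-2t)(1,3) + c_2e^(5t)(0,1).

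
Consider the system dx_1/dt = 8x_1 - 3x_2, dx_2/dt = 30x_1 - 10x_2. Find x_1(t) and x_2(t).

Coefficient matrix A = [[8, -3], [30, -10]].
Characteristic polynomial det(A - λI) = λ^2 + 2λ + 10 = 0.
Eigenvalues λ = -1 ± 3i (complex conjugate pair).
For λ=-1+3i: an eigenvector is (1,3) - i(0,1) = (1, 3 - i).
A real fundamental pair from Re and Im of e^((-1+3i)t)v: X_1 = e^(-t)(cos(3t)·(1,3) + sin(3t)·(0,1)), X_2 = e^(-t)(sin(3t)·(1,3) - cos(3t)·(0,1)).
General solution: K_1X_1 + K_2X_2.

x_1(t) = K_1e^(-t)cos(3t) + K_2e^(-t)sin(3t), x_2(t) = K_1e^(-t)sin(3t) + 3K_1e^(-t)cos(3t) + 3K_2e^(-t)sin(3t) - K_2e^(-t)cos(3t)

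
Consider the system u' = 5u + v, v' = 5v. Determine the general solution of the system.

Coefficient matrix A = [[5, 1], [0, 5]].
Characteristic polynomial det(A - λI) = λ^2 - 10λ + 25 = 0.
Single eigenvalue λ = 5 with algebraic multiplicity 2.
Eigenvector v = (1,0); generalized eigenvector w with (A-λI)w=v is (-1,1).
General solution: e^(5t)[c_1·v + c_2·(t·v + w)].

u(t) = c_1e^(5t) + c_2te^(5t) - c_2e^(5t), v(t) = c_2e^(5t)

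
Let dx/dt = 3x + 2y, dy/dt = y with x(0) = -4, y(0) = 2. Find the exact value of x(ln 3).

A = [[3,2],[0,1]]; eigenvalues λ = 3, 1.
Eigenvectors: (-1,0) for λ=3, (1,-1) for λ=1.
From the initial condition, c_1 = 2, c_2 = -2.
x(ln 3) = (2)(3^3)(-1) + (-2)(3^1)(1) = -60.

-60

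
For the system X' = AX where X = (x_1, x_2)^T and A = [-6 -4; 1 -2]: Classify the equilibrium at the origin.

A = [[-6,-4],[1,-2]]; det(A-λI) = λ^2 + 8λ + 16.
repeated λ = -4 with a single eigenvector.

stable improper node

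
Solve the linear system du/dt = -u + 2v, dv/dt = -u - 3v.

Coefficient matrix A = [[-1, 2], [-1, -3]].
Characteristic polynomial det(A - λI) = λ^2 + 4λ + 5 = 0.
Eigenvalues λ = -2 ± i (complex conjugate pair).
For λ=-2+i: an eigenvector is (-1,0) - i(-1,1) = (-1 + i, 0 - i).
A real fundamental pair from Re and Im of e^((-2+i)t)v: X_1 = e^(-2t)(cos(t)·(-1,0) + sin(t)·(-1,1)), X_2 = e^(-2t)(sin(t)·(-1,0) - cos(t)·(-1,1)).
General solution: C_1X_1 + C_2X_2.

u(t) = -C_1e^(-2t)sin(t) - C_1e^(-2t)cos(t) - C_2e^(-2t)sin(t) + C_2e^(-2t)cos(t), v(t) = C_1e^(-2t)sin(t) - C_2e^(-2t)cos(t)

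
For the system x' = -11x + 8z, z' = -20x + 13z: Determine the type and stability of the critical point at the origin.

A = [[-11,8],[-20,13]]; det(A-λI) = λ^2 - 2λ + 17.
λ = 1 ± 4i: positive real part.

unstable spiral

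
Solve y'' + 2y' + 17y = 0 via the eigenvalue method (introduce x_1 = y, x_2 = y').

Let x_1 = y, x_2 = y'. Then x_1' = x_2 and x_2' = -17x_1 - 2x_2.
A = [[0,1],[-17,-2]]; det(A-λI) = λ^2 + 2λ + 17.
Eigenvalues λ = -1 ± 4i.

y(t) = C_1e^(-t)cos(4t) + C_2e^(-t)sin(4t)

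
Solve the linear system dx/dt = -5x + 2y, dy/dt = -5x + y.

x(t) = -c_1e^(-2t)sin(t) - c_1e^(-2t)cos(t) - c_2e^(-2t)sin(t) + c_2e^(-2t)cos(t), y(t) = -c_1e^(-2t)sin(t) - 2c_1e^(-2t)cos(t) - 2c_2e^(-2t)sin(t) + c_2e^(-2t)cos(t)

Coefficient matrix A = [[-5, 2], [-5, 1]].
Characteristic polynomial det(A - λI) = λ^2 + 4λ + 5 = 0.
Eigenvalues λ = -2 ± i (complex conjugate pair).
For λ=-2+i: an eigenvector is (-1,-2) - i(-1,-1) = (-1 + i, -2 + i).
A real fundamental pair from Re and Im of e^((-2+i)t)v: X_1 = e^(-2t)(cos(t)·(-1,-2) + sin(t)·(-1,-1)), X_2 = e^(-2t)(sin(t)·(-1,-2) - cos(t)·(-1,-1)).
General solution: c_1X_1 + c_2X_2.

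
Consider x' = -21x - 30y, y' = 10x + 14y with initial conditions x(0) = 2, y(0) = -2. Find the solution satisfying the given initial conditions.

x(t) = 6e^(-t) - 4e^(-6t), y(t) = -4e^(-t) + 2e^(-6t)

Coefficient matrix A = [[-21, -30], [10, 14]].
Characteristic polynomial det(A - λI) = λ^2 + 7λ + 6 = 0.
Eigenvalues λ = -6, -1.
For λ=-6: (A-λI) row 1 is [-15, -30], so an eigenvector is (2, -1).
For λ=-1: (A-λI) row 1 is [-20, -30], so an eigenvector is (3, -2).
General solution: c_1e^(-6t)(2,-1) + c_2e^(-t)(3,-2).
Applying x(0)=2, y(0)=-2 gives c_1=-2, c_2=2.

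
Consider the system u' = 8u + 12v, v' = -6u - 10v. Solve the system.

Coefficient matrix A = [[8, 12], [-6, -10]].
Characteristic polynomial det(A - λI) = λ^2 + 2λ - 8 = 0.
Eigenvalues λ = 2, -4.
For λ=2: (A-λI) row 1 is [6, 12], so an eigenvector is (-2, 1).
For λ=-4: (A-λI) row 1 is [12, 12], so an eigenvector is (1, -1).
General solution: c_1e^(2t)(-2,1) + c_2e^(-4t)(1,-1).

u(t) = -2c_1e^(2t) + c_2e^(-4t), v(t) = c_1e^(2t) - c_2e^(-4t)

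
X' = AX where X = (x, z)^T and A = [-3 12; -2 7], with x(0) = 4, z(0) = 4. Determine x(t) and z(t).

x(t) = 16e^(3t) - 12e^(t), z(t) = 8e^(3t) - 4e^(t)

Coefficient matrix A = [[-3, 12], [-2, 7]].
Characteristic polynomial det(A - λI) = λ^2 - 4λ + 3 = 0.
Eigenvalues λ = 1, 3.
For λ=1: (A-λI) row 1 is [-4, 12], so an eigenvector is (-3, -1).
For λ=3: (A-λI) row 1 is [-6, 12], so an eigenvector is (2, 1).
General solution: C_1e^(t)(-3,-1) + C_2e^(3t)(2,1).
Applying x(0)=4, z(0)=4 gives C_1=4, C_2=8.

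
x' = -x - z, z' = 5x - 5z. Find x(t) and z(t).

x(t) = c_1e^(-3t)cos(t) + c_2e^(-3t)sin(t), z(t) = c_1e^(-3t)sin(t) + 2c_1e^(-3t)cos(t) + 2c_2e^(-3t)sin(t) - c_2e^(-3t)cos(t)

Coefficient matrix A = [[-1, -1], [5, -5]].
Characteristic polynomial det(A - λI) = λ^2 + 6λ + 10 = 0.
Eigenvalues λ = -3 ± i (complex conjugate pair).
For λ=-3+i: an eigenvector is (1,2) - i(0,1) = (1, 2 - i).
A real fundamental pair from Re and Im of e^((-3+i)t)v: X_1 = e^(-3t)(cos(t)·(1,2) + sin(t)·(0,1)), X_2 = e^(-3t)(sin(t)·(1,2) - cos(t)·(0,1)).
General solution: c_1X_1 + c_2X_2.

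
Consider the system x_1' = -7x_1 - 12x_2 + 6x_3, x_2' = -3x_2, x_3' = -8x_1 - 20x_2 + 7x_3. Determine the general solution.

Coefficient matrix A = [[-7, -12, 6], [0, -3, 0], [-8, -20, 7]].
det(A - λI) = 0 gives eigenvalues λ = 1, -1, -3.
For λ=1: eigenvector (3,0,4).
For λ=-1: eigenvector (-1,0,-1).
For λ=-3: eigenvector (0,1,2).
General solution: C_1e^(t)(3,0,4) + C_2e^(-t)(-1,0,-1) + C_3e^(-3t)(0,1,2).

x_1(t) = 3C_1e^(t) - C_2e^(-t), x_2(t) = C_3e^(-3t), x_3(t) = 4C_1e^(t) - C_2e^(-t) + 2C_3e^(-3t)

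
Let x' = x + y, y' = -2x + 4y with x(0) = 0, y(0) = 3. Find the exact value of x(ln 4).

144

A = [[1,1],[-2,4]]; eigenvalues λ = 3, 2.
Eigenvectors: (1,2) for λ=3, (1,1) for λ=2.
From the initial condition, c_1 = 3, c_2 = -3.
x(ln 4) = (3)(4^3)(1) + (-3)(4^2)(1) = 144.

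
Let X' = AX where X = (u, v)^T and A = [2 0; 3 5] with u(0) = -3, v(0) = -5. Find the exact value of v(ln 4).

A = [[2,0],[3,5]]; eigenvalues λ = 5, 2.
Eigenvectors: (0,1) for λ=5, (1,-1) for λ=2.
From the initial condition, c_1 = -8, c_2 = -3.
v(ln 4) = (-8)(4^5)(1) + (-3)(4^2)(-1) = -8144.

-8144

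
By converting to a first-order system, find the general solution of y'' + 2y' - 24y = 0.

y(t) = K_1e^(-6t) + K_2e^(4t)

Let x_1 = y, x_2 = y'. Then x_1' = x_2 and x_2' = 24x_1 - 2x_2.
A = [[0,1],[24,-2]]; det(A-λI) = λ^2 + 2λ - 24.
Eigenvalues λ = -6, 4 with eigenvectors (1,-6), (1,4).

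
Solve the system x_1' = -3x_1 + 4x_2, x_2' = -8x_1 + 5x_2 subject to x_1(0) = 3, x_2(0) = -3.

x_1(t) = -6e^(t)sin(4t) + 3e^(t)cos(4t), x_2(t) = -9e^(t)sin(4t) - 3e^(t)cos(4t)

Coefficient matrix A = [[-3, 4], [-8, 5]].
Characteristic polynomial det(A - λI) = λ^2 - 2λ + 17 = 0.
Eigenvalues λ = 1 ± 4i (complex conjugate pair).
For λ=1+4i: an eigenvector is (-1,-1) - i(0,1) = (-1, -1 - i).
A real fundamental pair from Re and Im of e^((1+4i)t)v: X_1 = e^(t)(cos(4t)·(-1,-1) + sin(4t)·(0,1)), X_2 = e^(t)(sin(4t)·(-1,-1) - cos(4t)·(0,1)).
General solution: c_1X_1 + c_2X_2.
Applying x_1(0)=3, x_2(0)=-3 gives c_1=-3, c_2=6.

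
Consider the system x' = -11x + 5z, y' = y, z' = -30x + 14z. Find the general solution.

Coefficient matrix A = [[-11, 0, 5], [0, 1, 0], [-30, 0, 14]].
det(A - λI) = 0 gives eigenvalues λ = 4, 1, -1.
For λ=4: eigenvector (1,0,3).
For λ=1: eigenvector (0,1,0).
For λ=-1: eigenvector (-1,0,-2).
General solution: c_1e^(4t)(1,0,3) + c_2e^(t)(0,1,0) + c_3e^(-t)(-1,0,-2).

x(t) = c_1e^(4t) - c_3e^(-t), y(t) = c_2e^(t), z(t) = 3c_1e^(4t) - 2c_3e^(-t)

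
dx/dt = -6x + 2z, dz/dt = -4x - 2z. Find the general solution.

Coefficient matrix A = [[-6, 2], [-4, -2]].
Characteristic polynomial det(A - λI) = λ^2 + 8λ + 20 = 0.
Eigenvalues λ = -4 ± 2i (complex conjugate pair).
For λ=-4+2i: an eigenvector is (1,1) - i(0,-1) = (1, 1 + i).
A real fundamental pair from Re and Im of e^((-4+2i)t)v: X_1 = e^(-4t)(cos(2t)·(1,1) + sin(2t)·(0,-1)), X_2 = e^(-4t)(sin(2t)·(1,1) - cos(2t)·(0,-1)).
General solution: C_1X_1 + C_2X_2.

x(t) = C_1e^(-4t)cos(2t) + C_2e^(-4t)sin(2t), z(t) = -C_1e^(-4t)sin(2t) + C_1e^(-4t)cos(2t) + C_2e^(-4t)sin(2t) + C_2e^(-4t)cos(2t)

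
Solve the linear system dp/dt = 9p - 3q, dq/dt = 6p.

Coefficient matrix A = [[9, -3], [6, 0]].
Characteristic polynomial det(A - λI) = λ^2 - 9λ + 18 = 0.
Eigenvalues λ = 3, 6.
For λ=3: (A-λI) row 1 is [6, -3], so an eigenvector is (-1, -2).
For λ=6: (A-λI) row 1 is [3, -3], so an eigenvector is (-1, -1).
General solution: K_1e^(3t)(-1,-2) + K_2e^(6t)(-1,-1).

p(t) = -K_1e^(3t) - K_2e^(6t), q(t) = -2K_1e^(3t) - K_2e^(6t)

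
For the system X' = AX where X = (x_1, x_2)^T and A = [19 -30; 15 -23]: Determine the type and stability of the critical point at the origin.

A = [[19,-30],[15,-23]]; det(A-λI) = λ^2 + 4λ + 13.
λ = -2 ± 3i: negative real part.

stable spiral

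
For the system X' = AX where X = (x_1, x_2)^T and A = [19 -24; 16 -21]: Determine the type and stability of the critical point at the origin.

A = [[19,-24],[16,-21]]; det(A-λI) = λ^2 + 2λ - 15.
λ = 3, -5: opposite signs.

saddle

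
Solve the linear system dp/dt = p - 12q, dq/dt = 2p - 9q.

p(t) = -2c_1e^(-5t) - 3c_2e^(-3t), q(t) = -c_1e^(-5t) - c_2e^(-3t)

Coefficient matrix A = [[1, -12], [2, -9]].
Characteristic polynomial det(A - λI) = λ^2 + 8λ + 15 = 0.
Eigenvalues λ = -5, -3.
For λ=-5: (A-λI) row 1 is [6, -12], so an eigenvector is (-2, -1).
For λ=-3: (A-λI) row 1 is [4, -12], so an eigenvector is (-3, -1).
General solution: c_1e^(-5t)(-2,-1) + c_2e^(-3t)(-3,-1).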